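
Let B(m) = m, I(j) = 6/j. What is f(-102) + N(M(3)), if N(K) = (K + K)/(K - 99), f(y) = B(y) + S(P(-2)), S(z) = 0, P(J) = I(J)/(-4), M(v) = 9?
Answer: -511/5 ≈ -102.20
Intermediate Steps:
P(J) = -3/(2*J) (P(J) = (6/J)/(-4) = (6/J)*(-1/4) = -3/(2*J))
f(y) = y (f(y) = y + 0 = y)
N(K) = 2*K/(-99 + K) (N(K) = (2*K)/(-99 + K) = 2*K/(-99 + K))
f(-102) + N(M(3)) = -102 + 2*9/(-99 + 9) = -102 + 2*9/(-90) = -102 + 2*9*(-1/90) = -102 - 1/5 = -511/5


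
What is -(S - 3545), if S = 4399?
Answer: -854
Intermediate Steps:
-(S - 3545) = -(4399 - 3545) = -1*854 = -854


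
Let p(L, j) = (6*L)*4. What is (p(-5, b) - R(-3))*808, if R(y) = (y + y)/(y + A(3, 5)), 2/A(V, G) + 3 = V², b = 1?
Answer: -98778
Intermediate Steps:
p(L, j) = 24*L
A(V, G) = 2/(-3 + V²)
R(y) = 2*y/(⅓ + y) (R(y) = (y + y)/(y + 2/(-3 + 3²)) = (2*y)/(y + 2/(-3 + 9)) = (2*y)/(y + 2/6) = (2*y)/(y + 2*(⅙)) = (2*y)/(y + ⅓) = (2*y)/(⅓ + y) = 2*y/(⅓ + y))
(p(-5, b) - R(-3))*808 = (24*(-5) - 6*(-3)/(1 + 3*(-3)))*808 = (-120 - 6*(-3)/(1 - 9))*808 = (-120 - 6*(-3)/(-8))*808 = (-120 - 6*(-3)*(-1)/8)*808 = (-120 - 1*9/4)*808 = (-120 - 9/4)*808 = -489/4*808 = -98778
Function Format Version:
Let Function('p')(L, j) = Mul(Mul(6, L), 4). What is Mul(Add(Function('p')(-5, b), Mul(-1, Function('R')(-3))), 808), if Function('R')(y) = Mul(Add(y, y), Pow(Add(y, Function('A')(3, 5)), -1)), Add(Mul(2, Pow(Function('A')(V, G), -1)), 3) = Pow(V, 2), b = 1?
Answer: -98778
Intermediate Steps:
Function('p')(L, j) = Mul(24, L)
Function('A')(V, G) = Mul(2, Pow(Add(-3, Pow(V, 2)), -1))
Function('R')(y) = Mul(2, y, Pow(Add(Rational(1, 3), y), -1)) (Function('R')(y) = Mul(Add(y, y), Pow(Add(y, Mul(2, Pow(Add(-3, Pow(3, 2)), -1))), -1)) = Mul(Mul(2, y), Pow(Add(y, Mul(2, Pow(Add(-3, 9), -1))), -1)) = Mul(Mul(2, y), Pow(Add(y, Mul(2, Pow(6, -1))), -1)) = Mul(Mul(2, y), Pow(Add(y, Mul(2, Rational(1, 6))), -1)) = Mul(Mul(2, y), Pow(Add(y, Rational(1, 3)), -1)) = Mul(Mul(2, y), Pow(Add(Rational(1, 3), y), -1)) = Mul(2, y, Pow(Add(Rational(1, 3), y), -1)))
Mul(Add(Function('p')(-5, b), Mul(-1, Function('R')(-3))), 808) = Mul(Add(Mul(24, -5), Mul(-1, Mul(6, -3, Pow(Add(1, Mul(3, -3)), -1)))), 808) = Mul(Add(-120, Mul(-1, Mul(6, -3, Pow(Add(1, -9), -1)))), 808) = Mul(Add(-120, Mul(-1, Mul(6, -3, Pow(-8, -1)))), 808) = Mul(Add(-120, Mul(-1, Mul(6, -3, Rational(-1, 8)))), 808) = Mul(Add(-120, Mul(-1, Rational(9, 4))), 808) = Mul(Add(-120, Rational(-9, 4)), 808) = Mul(Rational(-489, 4), 808) = -98778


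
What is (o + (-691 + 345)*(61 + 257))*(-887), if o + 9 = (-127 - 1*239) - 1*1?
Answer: 97928348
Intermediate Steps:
o = -376 (o = -9 + ((-127 - 1*239) - 1*1) = -9 + ((-127 - 239) - 1) = -9 + (-366 - 1) = -9 - 367 = -376)
(o + (-691 + 345)*(61 + 257))*(-887) = (-376 + (-691 + 345)*(61 + 257))*(-887) = (-376 - 346*318)*(-887) = (-376 - 110028)*(-887) = -110404*(-887) = 97928348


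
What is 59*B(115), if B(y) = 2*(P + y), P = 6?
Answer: 14278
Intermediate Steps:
B(y) = 12 + 2*y (B(y) = 2*(6 + y) = 12 + 2*y)
59*B(115) = 59*(12 + 2*115) = 59*(12 + 230) = 59*242 = 14278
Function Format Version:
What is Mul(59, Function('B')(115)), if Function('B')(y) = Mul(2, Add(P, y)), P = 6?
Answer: 14278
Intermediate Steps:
Function('B')(y) = Add(12, Mul(2, y)) (Function('B')(y) = Mul(2, Add(6, y)) = Add(12, Mul(2, y)))
Mul(59, Function('B')(115)) = Mul(59, Add(12, Mul(2, 115))) = Mul(59, Add(12, 230)) = Mul(59, 242) = 14278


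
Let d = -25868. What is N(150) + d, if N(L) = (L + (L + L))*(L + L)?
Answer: 109132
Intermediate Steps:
N(L) = 6*L**2 (N(L) = (L + 2*L)*(2*L) = (3*L)*(2*L) = 6*L**2)
N(150) + d = 6*150**2 - 25868 = 6*22500 - 25868 = 135000 - 25868 = 109132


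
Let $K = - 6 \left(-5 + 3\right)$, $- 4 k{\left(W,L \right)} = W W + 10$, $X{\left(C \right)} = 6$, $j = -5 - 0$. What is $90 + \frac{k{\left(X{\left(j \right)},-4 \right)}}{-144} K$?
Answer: $\frac{2183}{24} \approx 90.958$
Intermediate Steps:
$j = -5$ ($j = -5 + 0 = -5$)
$k{\left(W,L \right)} = - \frac{5}{2} - \frac{W^{2}}{4}$ ($k{\left(W,L \right)} = - \frac{W W + 10}{4} = - \frac{W^{2} + 10}{4} = - \frac{10 + W^{2}}{4} = - \frac{5}{2} - \frac{W^{2}}{4}$)
$K = 12$ ($K = \left(-6\right) \left(-2\right) = 12$)
$90 + \frac{k{\left(X{\left(j \right)},-4 \right)}}{-144} K = 90 + \frac{- \frac{5}{2} - \frac{6^{2}}{4}}{-144} \cdot 12 = 90 + \left(- \frac{5}{2} - 9\right) \left(- \frac{1}{144}\right) 12 = 90 + \left(- \frac{23}{2}\right) \left(- \frac{1}{144}\right) 12 = 90 + \frac{23}{288} \cdot 12 = 90 + \frac{23}{24} = \frac{2183}{24}$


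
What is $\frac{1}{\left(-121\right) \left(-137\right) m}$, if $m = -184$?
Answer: $- \frac{1}{3050168} \approx -3.2785 \cdot 10^{-7}$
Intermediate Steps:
$\frac{1}{\left(-121\right) \left(-137\right) m} = \frac{1}{\left(-121\right) \left(-137\right) \left(-184\right)} = \frac{1}{16577 \left(-184\right)} = \frac{1}{-3050168} = - \frac{1}{3050168}$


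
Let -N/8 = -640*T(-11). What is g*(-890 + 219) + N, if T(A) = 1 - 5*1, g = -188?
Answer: 105668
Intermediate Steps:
T(A) = -4 (T(A) = 1 - 5 = -4)
N = -20480 (N = -(-5120)*(-4) = -8*2560 = -20480)
g*(-890 + 219) + N = -188*(-890 + 219) - 20480 = -188*(-671) - 20480 = 126148 - 20480 = 105668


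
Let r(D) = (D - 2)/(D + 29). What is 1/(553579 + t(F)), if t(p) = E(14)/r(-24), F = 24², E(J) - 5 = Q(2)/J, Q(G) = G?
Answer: 91/50375599 ≈ 1.8064e-6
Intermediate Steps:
E(J) = 5 + 2/J
F = 576
r(D) = (-2 + D)/(29 + D)
t(p) = -90/91 (t(p) = (5 + 2/14)/(((-2 - 24)/(29 - 24))) = (5 + 2*(1/14))/((-26/5)) = (5 + ⅐)/(((⅕)*(-26))) = 36/(7*(-26/5)) = (36/7)*(-5/26) = -90/91)
1/(553579 + t(F)) = 1/(553579 - 90/91) = 1/(50375599/91) = 91/50375599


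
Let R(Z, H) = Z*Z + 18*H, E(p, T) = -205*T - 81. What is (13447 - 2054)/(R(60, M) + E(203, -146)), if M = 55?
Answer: 11393/34439 ≈ 0.33082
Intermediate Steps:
E(p, T) = -81 - 205*T
R(Z, H) = Z² + 18*H
(13447 - 2054)/(R(60, M) + E(203, -146)) = (13447 - 2054)/((60² + 18*55) + (-81 - 205*(-146))) = 11393/((3600 + 990) + (-81 + 29930)) = 11393/(4590 + 29849) = 11393/34439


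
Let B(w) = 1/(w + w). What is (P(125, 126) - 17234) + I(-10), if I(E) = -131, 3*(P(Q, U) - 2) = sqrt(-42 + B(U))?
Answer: -17363 + I*sqrt(74081)/126 ≈ -17363.0 + 2.1601*I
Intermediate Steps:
B(w) = 1/(2*w)
P(Q, U) = 2 + sqrt(-42 + 1/(2*U))/3
(P(125, 126) - 17234) + I(-10) = ((2 + sqrt(-168 + 2/126)/6) - 17234) - 131 = ((2 + sqrt(-168 + 2*(1/126))/6) - 17234) - 131 = ((2 + sqrt(-168 + 1/63)/6) - 17234) - 131 = ((2 + sqrt(-10583/63)/6) - 17234) - 131 = ((2 + (I*sqrt(74081)/21)/6) - 17234) - 131 = ((2 + I*sqrt(74081)/126) - 17234) - 131 = (-17232 + I*sqrt(74081)/126) - 131 = -17363 + I*sqrt(74081)/126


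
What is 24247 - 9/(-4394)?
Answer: 106541327/4394 ≈ 24247.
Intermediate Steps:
24247 - 9/(-4394) = 24247 - (-1)*9/4394 = 24247 - 1*(-9/4394) = 24247 + 9/4394 = 106541327/4394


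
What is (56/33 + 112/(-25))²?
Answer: 5271616/680625 ≈ 7.7453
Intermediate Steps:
(56/33 + 112/(-25))² = (56*(1/33) + 112*(-1/25))² = (56/33 - 112/25)² = (-2296/825)² = 5271616/680625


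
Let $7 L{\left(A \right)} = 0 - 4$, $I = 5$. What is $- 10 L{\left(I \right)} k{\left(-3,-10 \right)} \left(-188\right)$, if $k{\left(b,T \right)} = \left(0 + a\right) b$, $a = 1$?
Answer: $\frac{22560}{7} \approx 3222.9$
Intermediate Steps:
$L{\left(A \right)} = - \frac{4}{7}$ ($L{\left(A \right)} = \frac{0 - 4}{7} = \frac{1}{7} \left(-4\right) = - \frac{4}{7}$)
$k{\left(b,T \right)} = b$ ($k{\left(b,T \right)} = \left(0 + 1\right) b = 1 b = b$)
$- 10 L{\left(I \right)} k{\left(-3,-10 \right)} \left(-188\right) = \left(-10\right) \left(- \frac{4}{7}\right) \left(-3\right) \left(-188\right) = \frac{40}{7} \left(-3\right) \left(-188\right) = \left(- \frac{120}{7}\right) \left(-188\right) = \frac{22560}{7}$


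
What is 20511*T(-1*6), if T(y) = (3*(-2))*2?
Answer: -246132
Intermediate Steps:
T(y) = -12 (T(y) = -6*2 = -12)
20511*T(-1*6) = 20511*(-12) = -246132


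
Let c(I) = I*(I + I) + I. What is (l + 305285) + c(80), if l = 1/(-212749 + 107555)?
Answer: 33469049009/105194 ≈ 3.1817e+5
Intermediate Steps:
l = -1/105194 (l = 1/(-105194) = -1/105194 ≈ -9.5062e-6)
c(I) = I + 2*I**2 (c(I) = I*(2*I) + I = 2*I**2 + I = I + 2*I**2)
(l + 305285) + c(80) = (-1/105194 + 305285) + 80*(1 + 2*80) = 32114150289/105194 + 80*(1 + 160) = 32114150289/105194 + 80*161 = 32114150289/105194 + 12880 = 33469049009/105194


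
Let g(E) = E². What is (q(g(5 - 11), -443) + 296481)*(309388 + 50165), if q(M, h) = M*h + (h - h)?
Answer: 100866481749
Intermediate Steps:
q(M, h) = M*h (q(M, h) = M*h + 0 = M*h)
(q(g(5 - 11), -443) + 296481)*(309388 + 50165) = ((5 - 11)²*(-443) + 296481)*(309388 + 50165) = ((-6)²*(-443) + 296481)*359553 = (36*(-443) + 296481)*359553 = (-15948 + 296481)*359553 = 280533*359553 = 100866481749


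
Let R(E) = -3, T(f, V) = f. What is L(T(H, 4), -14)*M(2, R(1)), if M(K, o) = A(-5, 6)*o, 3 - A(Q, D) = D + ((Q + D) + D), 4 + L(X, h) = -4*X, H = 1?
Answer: -240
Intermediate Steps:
L(X, h) = -4 - 4*X
A(Q, D) = 3 - Q - 3*D (A(Q, D) = 3 - (D + ((Q + D) + D)) = 3 - (D + ((D + Q) + D)) = 3 - (D + (Q + 2*D)) = 3 - (Q + 3*D) = 3 + (-Q - 3*D) = 3 - Q - 3*D)
M(K, o) = -10*o (M(K, o) = (3 - 1*(-5) - 3*6)*o = (3 + 5 - 18)*o = -10*o)
L(T(H, 4), -14)*M(2, R(1)) = (-4 - 4*1)*(-10*(-3)) = (-4 - 4)*30 = -8*30 = -240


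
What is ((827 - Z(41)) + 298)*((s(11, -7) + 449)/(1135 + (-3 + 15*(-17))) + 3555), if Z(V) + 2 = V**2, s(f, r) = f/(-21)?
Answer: -36276946562/18417 ≈ -1.9698e+6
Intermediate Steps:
s(f, r) = -f/21 (s(f, r) = f*(-1/21) = -f/21)
Z(V) = -2 + V**2
((827 - Z(41)) + 298)*((s(11, -7) + 449)/(1135 + (-3 + 15*(-17))) + 3555) = ((827 - (-2 + 41**2)) + 298)*((-1/21*11 + 449)/(1135 + (-3 + 15*(-17))) + 3555) = ((827 - (-2 + 1681)) + 298)*((-11/21 + 449)/(1135 + (-3 - 255)) + 3555) = ((827 - 1*1679) + 298)*(9418/(21*(1135 - 258)) + 3555) = ((827 - 1679) + 298)*((9418/21)/877 + 3555) = (-852 + 298)*((9418/21)*(1/877) + 3555) = -554*(9418/18417 + 3555) = -554*65481853/18417 = -36276946562/18417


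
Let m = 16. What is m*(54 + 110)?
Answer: 2624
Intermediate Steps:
m*(54 + 110) = 16*(54 + 110) = 16*164 = 2624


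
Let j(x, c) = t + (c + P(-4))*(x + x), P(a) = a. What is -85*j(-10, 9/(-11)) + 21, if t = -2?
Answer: -87999/11 ≈ -7999.9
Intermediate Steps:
j(x, c) = -2 + 2*x*(-4 + c) (j(x, c) = -2 + (c - 4)*(x + x) = -2 + (-4 + c)*(2*x) = -2 + 2*x*(-4 + c))
-85*j(-10, 9/(-11)) + 21 = -85*(-2 - 8*(-10) + 2*(9/(-11))*(-10)) + 21 = -85*(-2 + 80 + 2*(9*(-1/11))*(-10)) + 21 = -85*(-2 + 80 + 2*(-9/11)*(-10)) + 21 = -85*(-2 + 80 + 180/11) + 21 = -85*1038/11 + 21 = -88230/11 + 21 = -87999/11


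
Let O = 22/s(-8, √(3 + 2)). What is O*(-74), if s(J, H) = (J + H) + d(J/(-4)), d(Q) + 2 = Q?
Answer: 13024/59 + 1628*√5/59 ≈ 282.45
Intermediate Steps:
d(Q) = -2 + Q
s(J, H) = -2 + H + 3*J/4 (s(J, H) = (J + H) + (-2 + J/(-4)) = (H + J) + (-2 + J*(-¼)) = (H + J) + (-2 - J/4) = -2 + H + 3*J/4)
O = 22/(-8 + √5) (O = 22/(-2 + √(3 + 2) + (¾)*(-8)) = 22/(-2 + √5 - 6) = 22/(-8 + √5) ≈ -3.8168)
O*(-74) = (-176/59 - 22*√5/59)*(-74) = 13024/59 + 1628*√5/59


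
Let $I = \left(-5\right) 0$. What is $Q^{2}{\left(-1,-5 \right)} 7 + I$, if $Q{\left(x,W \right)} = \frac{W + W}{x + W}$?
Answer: $\frac{175}{9} \approx 19.444$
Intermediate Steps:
$Q{\left(x,W \right)} = \frac{2 W}{W + x}$
$I = 0$
$Q^{2}{\left(-1,-5 \right)} 7 + I = \left(2 \left(-5\right) \frac{1}{-5 - 1}\right)^{2} \cdot 7 + 0 = \left(2 \left(-5\right) \frac{1}{-6}\right)^{2} \cdot 7 + 0 = \left(2 \left(-5\right) \left(- \frac{1}{6}\right)\right)^{2} \cdot 7 + 0 = \left(\frac{5}{3}\right)^{2} \cdot 7 + 0 = \frac{25}{9} \cdot 7 + 0 = \frac{175}{9} + 0 = \frac{175}{9}$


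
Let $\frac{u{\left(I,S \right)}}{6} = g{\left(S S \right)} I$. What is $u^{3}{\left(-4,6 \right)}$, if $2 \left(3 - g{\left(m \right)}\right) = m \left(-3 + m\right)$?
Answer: $2853620181504$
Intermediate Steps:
$g{\left(m \right)} = 3 - \frac{m \left(-3 + m\right)}{2}$
$u{\left(I,S \right)} = 6 I \left(3 - \frac{S^{4}}{2} + \frac{3 S^{2}}{2}\right)$ ($u{\left(I,S \right)} = 6 \left(3 - \frac{\left(S S\right)^{2}}{2} + \frac{3 S S}{2}\right) I = 6 \left(3 - \frac{\left(S^{2}\right)^{2}}{2} + \frac{3 S^{2}}{2}\right) I = 6 \left(3 - \frac{S^{4}}{2} + \frac{3 S^{2}}{2}\right) I = 6 I \left(3 - \frac{S^{4}}{2} + \frac{3 S^{2}}{2}\right)$)
$u^{3}{\left(-4,6 \right)} = \left(3 \left(-4\right) \left(6 - 6^{4} + 3 \cdot 6^{2}\right)\right)^{3} = \left(3 \left(-4\right) \left(6 - 1296 + 3 \cdot 36\right)\right)^{3} = \left(3 \left(-4\right) \left(6 - 1296 + 108\right)\right)^{3} = \left(3 \left(-4\right) \left(-1182\right)\right)^{3} = 14184^{3} = 2853620181504$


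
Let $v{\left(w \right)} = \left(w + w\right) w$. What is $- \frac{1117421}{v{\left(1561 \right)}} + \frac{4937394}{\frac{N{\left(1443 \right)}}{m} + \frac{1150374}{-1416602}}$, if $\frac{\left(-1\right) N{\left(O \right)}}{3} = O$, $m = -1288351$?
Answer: $- \frac{13757919686328087139071}{2253437172107716} \approx -6.1053 \cdot 10^{6}$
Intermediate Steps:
$N{\left(O \right)} = - 3 O$
$v{\left(w \right)} = 2 w^{2}$ ($v{\left(w \right)} = 2 w w = 2 w^{2}$)
$- \frac{1117421}{v{\left(1561 \right)}} + \frac{4937394}{\frac{N{\left(1443 \right)}}{m} + \frac{1150374}{-1416602}} = - \frac{1117421}{2 \cdot 1561^{2}} + \frac{4937394}{\frac{\left(-3\right) 1443}{-1288351} + \frac{1150374}{-1416602}} = - \frac{1117421}{2 \cdot 2436721} + \frac{4937394}{\left(-4329\right) \left(- \frac{1}{1288351}\right) + 1150374 \left(- \frac{1}{1416602}\right)} = - \frac{1117421}{4873442} + \frac{4937394}{\frac{4329}{1288351} - \frac{30273}{37279}} = \left(-1117421\right) \frac{1}{4873442} + \frac{4937394}{- \frac{38840869032}{48028436929}} = - \frac{1117421}{4873442} + 4937394 \left(- \frac{48028436929}{38840869032}\right) = - \frac{1117421}{4873442} - \frac{5646078960062453}{924782596} = - \frac{13757919686328087139071}{2253437172107716}$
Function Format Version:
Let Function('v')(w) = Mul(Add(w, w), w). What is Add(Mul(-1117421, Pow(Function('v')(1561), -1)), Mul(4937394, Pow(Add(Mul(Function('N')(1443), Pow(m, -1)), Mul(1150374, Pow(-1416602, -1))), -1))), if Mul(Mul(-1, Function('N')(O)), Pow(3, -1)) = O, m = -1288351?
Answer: Rational(-13757919686328087139071, 2253437172107716) ≈ -6.1053e+6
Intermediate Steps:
Function('N')(O) = Mul(-3, O)
Function('v')(w) = Mul(2, Pow(w, 2)) (Function('v')(w) = Mul(Mul(2, w), w) = Mul(2, Pow(w, 2)))
Add(Mul(-1117421, Pow(Function('v')(1561), -1)), Mul(4937394, Pow(Add(Mul(Function('N')(1443), Pow(m, -1)), Mul(1150374, Pow(-1416602, -1))), -1))) = Add(Mul(-1117421, Pow(Mul(2, Pow(1561, 2)), -1)), Mul(4937394, Pow(Add(Mul(Mul(-3, 1443), Pow(-1288351, -1)), Mul(1150374, Pow(-1416602, -1))), -1))) = Add(Mul(-1117421, Pow(Mul(2, 2436721), -1)), Mul(4937394, Pow(Add(Mul(-4329, Rational(-1, 1288351)), Mul(1150374, Rational(-1, 1416602))), -1))) = Add(Mul(-1117421, Pow(4873442, -1)), Mul(4937394, Pow(Add(Rational(4329, 1288351), Rational(-30273, 37279)), -1))) = Add(Mul(-1117421, Rational(1, 4873442)), Mul(4937394, Pow(Rational(-38840869032, 48028436929), -1))) = Add(Rational(-1117421, 4873442), Mul(4937394, Rational(-48028436929, 38840869032))) = Add(Rational(-1117421, 4873442), Rational(-5646078960062453, 924782596)) = Rational(-13757919686328087139071, 2253437172107716)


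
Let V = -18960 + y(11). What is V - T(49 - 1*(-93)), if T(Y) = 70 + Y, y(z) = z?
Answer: -19161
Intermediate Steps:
V = -18949 (V = -18960 + 11 = -18949)
V - T(49 - 1*(-93)) = -18949 - (70 + (49 - 1*(-93))) = -18949 - (70 + (49 + 93)) = -18949 - (70 + 142) = -18949 - 1*212 = -18949 - 212 = -19161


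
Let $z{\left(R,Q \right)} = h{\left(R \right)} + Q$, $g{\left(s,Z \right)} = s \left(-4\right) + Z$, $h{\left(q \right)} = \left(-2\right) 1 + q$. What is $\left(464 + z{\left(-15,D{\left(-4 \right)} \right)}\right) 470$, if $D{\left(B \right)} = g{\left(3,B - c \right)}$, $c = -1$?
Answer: $203040$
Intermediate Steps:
$h{\left(q \right)} = -2 + q$
$g{\left(s,Z \right)} = Z - 4 s$ ($g{\left(s,Z \right)} = - 4 s + Z = Z - 4 s$)
$D{\left(B \right)} = -11 + B$ ($D{\left(B \right)} = \left(B - -1\right) - 12 = \left(B + 1\right) - 12 = \left(1 + B\right) - 12 = -11 + B$)
$z{\left(R,Q \right)} = -2 + Q + R$ ($z{\left(R,Q \right)} = \left(-2 + R\right) + Q = -2 + Q + R$)
$\left(464 + z{\left(-15,D{\left(-4 \right)} \right)}\right) 470 = \left(464 - 32\right) 470 = 432 \cdot 470 = 203040$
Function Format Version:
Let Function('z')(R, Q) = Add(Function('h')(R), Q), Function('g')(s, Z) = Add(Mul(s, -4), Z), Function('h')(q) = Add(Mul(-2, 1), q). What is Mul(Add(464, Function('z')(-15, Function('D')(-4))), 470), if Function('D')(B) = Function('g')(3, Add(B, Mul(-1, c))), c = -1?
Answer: 203040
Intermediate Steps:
Function('h')(q) = Add(-2, q)
Function('g')(s, Z) = Add(Z, Mul(-4, s)) (Function('g')(s, Z) = Add(Mul(-4, s), Z) = Add(Z, Mul(-4, s)))
Function('D')(B) = Add(-11, B) (Function('D')(B) = Add(Add(B, Mul(-1, -1)), Mul(-4, 3)) = Add(Add(B, 1), -12) = Add(Add(1, B), -12) = Add(-11, B))
Function('z')(R, Q) = Add(-2, Q, R) (Function('z')(R, Q) = Add(Add(-2, R), Q) = Add(-2, Q, R))
Mul(Add(464, Function('z')(-15, Function('D')(-4))), 470) = Mul(Add(464, Add(-2, Add(-11, -4), -15)), 470) = Mul(Add(464, Add(-2, -15, -15)), 470) = Mul(Add(464, -32), 470) = Mul(432, 470) = 203040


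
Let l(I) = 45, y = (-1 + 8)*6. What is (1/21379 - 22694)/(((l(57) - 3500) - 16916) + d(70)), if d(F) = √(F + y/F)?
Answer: 49417502171375/44359027387908 + 485175025*√1765/44359027387908 ≈ 1.1145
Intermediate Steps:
y = 42 (y = 7*6 = 42)
d(F) = √(F + 42/F)
(1/21379 - 22694)/(((l(57) - 3500) - 16916) + d(70)) = (1/21379 - 22694)/(((45 - 3500) - 16916) + √(70 + 42/70)) = (1/21379 - 22694)/((-3455 - 16916) + √(70 + 42*(1/70))) = -485175025/(21379*(-20371 + √(70 + ⅗))) = -485175025/(21379*(-20371 + √(353/5))) = -485175025/(21379*(-20371 + √1765/5))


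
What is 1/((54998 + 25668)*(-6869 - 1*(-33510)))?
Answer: 1/2149022906 ≈ 4.6533e-10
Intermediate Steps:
1/((54998 + 25668)*(-6869 - 1*(-33510))) = 1/(80666*(-6869 + 33510)) = (1/80666)/26641 = (1/80666)*(1/26641) = 1/2149022906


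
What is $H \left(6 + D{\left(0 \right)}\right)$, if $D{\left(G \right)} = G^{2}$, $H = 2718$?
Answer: $16308$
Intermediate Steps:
$H \left(6 + D{\left(0 \right)}\right) = 2718 \left(6 + 0^{2}\right) = 2718 \left(6 + 0\right) = 2718 \cdot 6 = 16308$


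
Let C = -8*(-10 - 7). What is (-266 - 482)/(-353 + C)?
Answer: 748/217 ≈ 3.4470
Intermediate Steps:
C = 136 (C = -8*(-17) = 136)
(-266 - 482)/(-353 + C) = (-266 - 482)/(-353 + 136) = -748/(-217) = -748*(-1/217) = 748/217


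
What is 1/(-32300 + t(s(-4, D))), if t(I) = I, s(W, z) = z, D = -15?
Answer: -1/32315 ≈ -3.0945e-5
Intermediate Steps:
1/(-32300 + t(s(-4, D))) = 1/(-32300 - 15) = 1/(-32315) = -1/32315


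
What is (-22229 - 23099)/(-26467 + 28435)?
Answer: -2833/123 ≈ -23.033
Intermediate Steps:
(-22229 - 23099)/(-26467 + 28435) = -45328/1968 = -45328*1/1968 = -2833/123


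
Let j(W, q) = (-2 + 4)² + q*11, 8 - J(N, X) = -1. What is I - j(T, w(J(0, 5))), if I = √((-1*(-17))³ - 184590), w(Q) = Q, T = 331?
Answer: -103 + I*√179677 ≈ -103.0 + 423.88*I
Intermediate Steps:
J(N, X) = 9 (J(N, X) = 8 - 1*(-1) = 8 + 1 = 9)
j(W, q) = 4 + 11*q (j(W, q) = 2² + 11*q = 4 + 11*q)
I = I*√179677 (I = √(17³ - 184590) = √(4913 - 184590) = √(-179677) = I*√179677 ≈ 423.88*I)
I - j(T, w(J(0, 5))) = I*√179677 - (4 + 11*9) = I*√179677 - (4 + 99) = I*√179677 - 1*103 = I*√179677 - 103 = -103 + I*√179677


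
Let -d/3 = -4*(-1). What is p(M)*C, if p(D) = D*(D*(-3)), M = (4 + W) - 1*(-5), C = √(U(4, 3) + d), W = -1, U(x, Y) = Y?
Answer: -576*I ≈ -576.0*I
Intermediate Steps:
d = -12 (d = -(-12)*(-1) = -3*4 = -12)
C = 3*I (C = √(3 - 12) = √(-9) = 3*I ≈ 3.0*I)
M = 8 (M = (4 - 1) - 1*(-5) = 3 + 5 = 8)
p(D) = -3*D² (p(D) = D*(-3*D) = -3*D²)
p(M)*C = (-3*8²)*(3*I) = (-3*64)*(3*I) = -576*I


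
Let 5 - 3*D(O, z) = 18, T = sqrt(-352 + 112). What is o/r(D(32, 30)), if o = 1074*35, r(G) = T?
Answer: -1253*I*sqrt(15)/2 ≈ -2426.4*I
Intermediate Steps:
T = 4*I*sqrt(15) (T = sqrt(-240) = 4*I*sqrt(15) ≈ 15.492*I)
D(O, z) = -13/3 (D(O, z) = 5/3 - 1/3*18 = 5/3 - 6 = -13/3)
r(G) = 4*I*sqrt(15)
o = 37590
o/r(D(32, 30)) = 37590/((4*I*sqrt(15))) = 37590*(-I*sqrt(15)/60) = -1253*I*sqrt(15)/2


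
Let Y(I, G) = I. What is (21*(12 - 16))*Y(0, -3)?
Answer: 0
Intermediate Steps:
(21*(12 - 16))*Y(0, -3) = (21*(12 - 16))*0 = (21*(-4))*0 = -84*0 = 0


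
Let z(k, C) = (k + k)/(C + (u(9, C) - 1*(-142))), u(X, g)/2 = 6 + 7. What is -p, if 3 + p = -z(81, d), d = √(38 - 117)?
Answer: 112125/28303 - 162*I*√79/28303 ≈ 3.9616 - 0.050874*I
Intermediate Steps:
u(X, g) = 26 (u(X, g) = 2*(6 + 7) = 2*13 = 26)
d = I*√79 (d = √(-79) = I*√79 ≈ 8.8882*I)
z(k, C) = 2*k/(168 + C) (z(k, C) = (k + k)/(C + (26 - 1*(-142))) = (2*k)/(C + (26 + 142)) = (2*k)/(C + 168) = (2*k)/(168 + C) = 2*k/(168 + C))
p = -3 - 162/(168 + I*√79) (p = -3 - 2*81/(168 + I*√79) = -3 - 162/(168 + I*√79) ≈ -3.9616 + 0.050874*I)
-p = -3*(-√79 + 222*I)/(√79 - 168*I)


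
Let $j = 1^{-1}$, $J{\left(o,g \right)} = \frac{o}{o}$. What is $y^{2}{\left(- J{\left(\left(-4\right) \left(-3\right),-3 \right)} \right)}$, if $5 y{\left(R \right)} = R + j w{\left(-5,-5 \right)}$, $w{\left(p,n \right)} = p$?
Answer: $\frac{36}{25} \approx 1.44$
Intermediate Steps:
$J{\left(o,g \right)} = 1$
$j = 1$
$y{\left(R \right)} = -1 + \frac{R}{5}$ ($y{\left(R \right)} = \frac{R + 1 \left(-5\right)}{5} = \frac{R - 5}{5} = \frac{-5 + R}{5} = -1 + \frac{R}{5}$)
$y^{2}{\left(- J{\left(\left(-4\right) \left(-3\right),-3 \right)} \right)} = \left(-1 + \frac{\left(-1\right) 1}{5}\right)^{2} = \left(-1 + \frac{1}{5} \left(-1\right)\right)^{2} = \left(-1 - \frac{1}{5}\right)^{2} = \left(- \frac{6}{5}\right)^{2} = \frac{36}{25}$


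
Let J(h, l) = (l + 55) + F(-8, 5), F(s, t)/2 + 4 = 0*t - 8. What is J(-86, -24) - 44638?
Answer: -44631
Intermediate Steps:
F(s, t) = -24 (F(s, t) = -8 + 2*(0*t - 8) = -8 + 2*(0 - 8) = -8 + 2*(-8) = -8 - 16 = -24)
J(h, l) = 31 + l (J(h, l) = (l + 55) - 24 = (55 + l) - 24 = 31 + l)
J(-86, -24) - 44638 = (31 - 24) - 44638 = 7 - 44638 = -44631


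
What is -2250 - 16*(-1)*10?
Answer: -2090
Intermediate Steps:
-2250 - 16*(-1)*10 = -2250 - (-16)*10 = -2250 - 1*(-160) = -2250 + 160 = -2090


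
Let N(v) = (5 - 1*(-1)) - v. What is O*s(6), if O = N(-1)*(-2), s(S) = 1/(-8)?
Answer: 7/4 ≈ 1.7500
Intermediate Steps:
N(v) = 6 - v (N(v) = (5 + 1) - v = 6 - v)
s(S) = -⅛
O = -14 (O = (6 - 1*(-1))*(-2) = (6 + 1)*(-2) = 7*(-2) = -14)
O*s(6) = -14*(-⅛) = 7/4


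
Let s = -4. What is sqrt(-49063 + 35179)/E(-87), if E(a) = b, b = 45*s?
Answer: -I*sqrt(3471)/90 ≈ -0.65461*I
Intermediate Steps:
b = -180 (b = 45*(-4) = -180)
E(a) = -180
sqrt(-49063 + 35179)/E(-87) = sqrt(-49063 + 35179)/(-180) = sqrt(-13884)*(-1/180) = (2*I*sqrt(3471))*(-1/180) = -I*sqrt(3471)/90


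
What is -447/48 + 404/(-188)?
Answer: -8619/752 ≈ -11.461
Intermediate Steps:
-447/48 + 404/(-188) = -447*1/48 + 404*(-1/188) = -149/16 - 101/47 = -8619/752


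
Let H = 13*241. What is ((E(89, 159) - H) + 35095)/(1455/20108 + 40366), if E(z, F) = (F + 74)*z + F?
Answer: 1062868664/811680983 ≈ 1.3095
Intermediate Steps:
E(z, F) = F + z*(74 + F) (E(z, F) = (74 + F)*z + F = z*(74 + F) + F = F + z*(74 + F))
H = 3133
((E(89, 159) - H) + 35095)/(1455/20108 + 40366) = (((159 + 74*89 + 159*89) - 1*3133) + 35095)/(1455/20108 + 40366) = (((159 + 6586 + 14151) - 3133) + 35095)/(1455*(1/20108) + 40366) = ((20896 - 3133) + 35095)/(1455/20108 + 40366) = (17763 + 35095)/(811680983/20108) = 52858*(20108/811680983) = 1062868664/811680983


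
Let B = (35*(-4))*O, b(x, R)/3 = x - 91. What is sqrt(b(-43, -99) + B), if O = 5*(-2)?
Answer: sqrt(998) ≈ 31.591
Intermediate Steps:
O = -10
b(x, R) = -273 + 3*x (b(x, R) = 3*(x - 91) = 3*(-91 + x) = -273 + 3*x)
B = 1400 (B = (35*(-4))*(-10) = -140*(-10) = 1400)
sqrt(b(-43, -99) + B) = sqrt((-273 + 3*(-43)) + 1400) = sqrt((-273 - 129) + 1400) = sqrt(-402 + 1400) = sqrt(998)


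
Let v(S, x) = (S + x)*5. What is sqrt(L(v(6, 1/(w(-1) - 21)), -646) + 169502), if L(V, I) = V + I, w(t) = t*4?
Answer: sqrt(4222145)/5 ≈ 410.96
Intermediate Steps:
w(t) = 4*t
v(S, x) = 5*S + 5*x
L(V, I) = I + V
sqrt(L(v(6, 1/(w(-1) - 21)), -646) + 169502) = sqrt((-646 + (5*6 + 5/(4*(-1) - 21))) + 169502) = sqrt((-646 + (30 + 5/(-4 - 21))) + 169502) = sqrt((-646 + (30 + 5/(-25))) + 169502) = sqrt((-646 + (30 + 5*(-1/25))) + 169502) = sqrt((-646 + (30 - 1/5)) + 169502) = sqrt((-646 + 149/5) + 169502) = sqrt(-3081/5 + 169502) = sqrt(844429/5) = sqrt(4222145)/5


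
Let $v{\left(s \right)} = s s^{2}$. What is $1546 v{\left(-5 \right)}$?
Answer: $-193250$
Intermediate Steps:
$v{\left(s \right)} = s^{3}$
$1546 v{\left(-5 \right)} = 1546 \left(-5\right)^{3} = 1546 \left(-125\right) = -193250$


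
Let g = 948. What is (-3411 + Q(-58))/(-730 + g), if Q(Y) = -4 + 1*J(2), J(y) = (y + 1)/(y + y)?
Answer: -13657/872 ≈ -15.662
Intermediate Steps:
J(y) = (1 + y)/(2*y) (J(y) = (1 + y)/((2*y)) = (1 + y)*(1/(2*y)) = (1 + y)/(2*y))
Q(Y) = -13/4 (Q(Y) = -4 + 1*((1/2)*(1 + 2)/2) = -4 + 1*((1/2)*(1/2)*3) = -4 + 1*(3/4) = -4 + 3/4 = -13/4)
(-3411 + Q(-58))/(-730 + g) = (-3411 - 13/4)/(-730 + 948) = -13657/4/218 = -13657/4*1/218 = -13657/872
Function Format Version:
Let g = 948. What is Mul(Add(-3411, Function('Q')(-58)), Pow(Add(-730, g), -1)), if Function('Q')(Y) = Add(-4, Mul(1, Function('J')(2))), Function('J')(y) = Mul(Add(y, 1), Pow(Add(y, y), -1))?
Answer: Rational(-13657, 872) ≈ -15.662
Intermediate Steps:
Function('J')(y) = Mul(Rational(1, 2), Pow(y, -1), Add(1, y)) (Function('J')(y) = Mul(Add(1, y), Pow(Mul(2, y), -1)) = Mul(Add(1, y), Mul(Rational(1, 2), Pow(y, -1))) = Mul(Rational(1, 2), Pow(y, -1), Add(1, y)))
Function('Q')(Y) = Rational(-13, 4) (Function('Q')(Y) = Add(-4, Mul(1, Mul(Rational(1, 2), Pow(2, -1), Add(1, 2)))) = Add(-4, Mul(1, Mul(Rational(1, 2), Rational(1, 2), 3))) = Add(-4, Mul(1, Rational(3, 4))) = Add(-4, Rational(3, 4)) = Rational(-13, 4))
Mul(Add(-3411, Function('Q')(-58)), Pow(Add(-730, g), -1)) = Mul(Add(-3411, Rational(-13, 4)), Pow(Add(-730, 948), -1)) = Mul(Rational(-13657, 4), Pow(218, -1)) = Mul(Rational(-13657, 4), Rational(1, 218)) = Rational(-13657, 872)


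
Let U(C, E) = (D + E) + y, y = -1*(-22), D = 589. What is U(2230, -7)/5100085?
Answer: 604/5100085 ≈ 0.00011843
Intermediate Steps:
y = 22
U(C, E) = 611 + E (U(C, E) = (589 + E) + 22 = 611 + E)
U(2230, -7)/5100085 = (611 - 7)/5100085 = 604*(1/5100085) = 604/5100085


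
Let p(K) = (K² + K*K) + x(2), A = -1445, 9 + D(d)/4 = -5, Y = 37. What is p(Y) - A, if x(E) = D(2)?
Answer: 4127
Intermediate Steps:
D(d) = -56 (D(d) = -36 + 4*(-5) = -36 - 20 = -56)
x(E) = -56
p(K) = -56 + 2*K² (p(K) = (K² + K*K) - 56 = (K² + K²) - 56 = 2*K² - 56 = -56 + 2*K²)
p(Y) - A = (-56 + 2*37²) - 1*(-1445) = (-56 + 2*1369) + 1445 = (-56 + 2738) + 1445 = 2682 + 1445 = 4127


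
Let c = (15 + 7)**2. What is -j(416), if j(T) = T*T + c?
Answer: -173540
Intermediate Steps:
c = 484 (c = 22**2 = 484)
j(T) = 484 + T**2 (j(T) = T*T + 484 = T**2 + 484 = 484 + T**2)
-j(416) = -(484 + 416**2) = -(484 + 173056) = -1*173540 = -173540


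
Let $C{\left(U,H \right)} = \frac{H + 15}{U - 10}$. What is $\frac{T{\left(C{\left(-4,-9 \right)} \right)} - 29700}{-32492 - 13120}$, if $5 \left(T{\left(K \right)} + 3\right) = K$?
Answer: $\frac{28878}{44345} \approx 0.65121$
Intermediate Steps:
$C{\left(U,H \right)} = \frac{15 + H}{-10 + U}$
$T{\left(K \right)} = -3 + \frac{K}{5}$
$\frac{T{\left(C{\left(-4,-9 \right)} \right)} - 29700}{-32492 - 13120} = \frac{\left(-3 + \frac{\frac{1}{-10 - 4} \left(15 - 9\right)}{5}\right) - 29700}{-32492 - 13120} = \frac{\left(-3 + \frac{\frac{1}{-14} \cdot 6}{5}\right) - 29700}{-45612} = \left(\left(-3 + \frac{\left(- \frac{1}{14}\right) 6}{5}\right) - 29700\right) \left(- \frac{1}{45612}\right) = \left(\left(-3 + \frac{1}{5} \left(- \frac{3}{7}\right)\right) - 29700\right) \left(- \frac{1}{45612}\right) = \left(\left(-3 - \frac{3}{35}\right) - 29700\right) \left(- \frac{1}{45612}\right) = \left(- \frac{108}{35} - 29700\right) \left(- \frac{1}{45612}\right) = \left(- \frac{1039608}{35}\right) \left(- \frac{1}{45612}\right) = \frac{28878}{44345}$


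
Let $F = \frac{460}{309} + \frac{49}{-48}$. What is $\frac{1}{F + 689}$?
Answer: $\frac{1648}{1136243} \approx 0.0014504$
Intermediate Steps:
$F = \frac{771}{1648}$ ($F = 460 \cdot \frac{1}{309} + 49 \left(- \frac{1}{48}\right) = \frac{460}{309} - \frac{49}{48} = \frac{771}{1648} \approx 0.46784$)
$\frac{1}{F + 689} = \frac{1}{\frac{771}{1648} + 689} = \frac{1}{\frac{1136243}{1648}} = \frac{1648}{1136243}$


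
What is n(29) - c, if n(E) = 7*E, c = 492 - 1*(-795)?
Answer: -1084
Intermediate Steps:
c = 1287 (c = 492 + 795 = 1287)
n(29) - c = 7*29 - 1*1287 = 203 - 1287 = -1084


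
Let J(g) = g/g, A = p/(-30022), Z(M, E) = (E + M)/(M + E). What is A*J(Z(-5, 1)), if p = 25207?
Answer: -25207/30022 ≈ -0.83962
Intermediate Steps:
Z(M, E) = 1 (Z(M, E) = (E + M)/(E + M) = 1)
A = -25207/30022 (A = 25207/(-30022) = 25207*(-1/30022) = -25207/30022 ≈ -0.83962)
J(g) = 1
A*J(Z(-5, 1)) = -25207/30022*1 = -25207/30022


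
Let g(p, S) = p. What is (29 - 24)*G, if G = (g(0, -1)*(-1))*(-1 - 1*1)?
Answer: 0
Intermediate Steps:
G = 0 (G = (0*(-1))*(-1 - 1*1) = 0*(-1 - 1) = 0*(-2) = 0)
(29 - 24)*G = (29 - 24)*0 = 5*0 = 0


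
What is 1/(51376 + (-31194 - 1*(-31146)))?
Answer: 1/51328 ≈ 1.9483e-5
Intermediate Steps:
1/(51376 + (-31194 - 1*(-31146))) = 1/(51376 + (-31194 + 31146)) = 1/(51376 - 48) = 1/51328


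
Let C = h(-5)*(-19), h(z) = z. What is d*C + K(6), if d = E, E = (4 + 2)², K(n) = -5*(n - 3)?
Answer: 3405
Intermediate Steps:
K(n) = 15 - 5*n (K(n) = -5*(-3 + n) = 15 - 5*n)
C = 95 (C = -5*(-19) = 95)
E = 36 (E = 6² = 36)
d = 36
d*C + K(6) = 36*95 + (15 - 5*6) = 3420 + (15 - 30) = 3420 - 15 = 3405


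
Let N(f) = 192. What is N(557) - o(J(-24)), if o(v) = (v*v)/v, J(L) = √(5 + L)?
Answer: 192 - I*√19 ≈ 192.0 - 4.3589*I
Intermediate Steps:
o(v) = v (o(v) = v²/v = v)
N(557) - o(J(-24)) = 192 - √(5 - 24) = 192 - √(-19) = 192 - I*√19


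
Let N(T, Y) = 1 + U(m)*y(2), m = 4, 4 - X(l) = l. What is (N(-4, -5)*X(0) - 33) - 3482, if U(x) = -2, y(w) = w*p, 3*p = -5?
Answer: -10453/3 ≈ -3484.3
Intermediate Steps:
p = -5/3 (p = (⅓)*(-5) = -5/3 ≈ -1.6667)
X(l) = 4 - l
y(w) = -5*w/3 (y(w) = w*(-5/3) = -5*w/3)
N(T, Y) = 23/3 (N(T, Y) = 1 - (-10)*2/3 = 1 - 2*(-10/3) = 1 + 20/3 = 23/3)
(N(-4, -5)*X(0) - 33) - 3482 = (23*(4 - 1*0)/3 - 33) - 3482 = (23*(4 + 0)/3 - 33) - 3482 = ((23/3)*4 - 33) - 3482 = (92/3 - 33) - 3482 = -7/3 - 3482 = -10453/3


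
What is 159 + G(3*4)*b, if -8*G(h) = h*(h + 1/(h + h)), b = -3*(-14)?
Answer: -4797/8 ≈ -599.63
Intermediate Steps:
b = 42
G(h) = -h*(h + 1/(2*h))/8 (G(h) = -h*(h + 1/(h + h))/8 = -h*(h + 1/(2*h))/8)
159 + G(3*4)*b = 159 + (-1/16 - (3*4)²/8)*42 = 159 + (-1/16 - ⅛*12²)*42 = 159 + (-1/16 - ⅛*144)*42 = 159 + (-1/16 - 18)*42 = 159 - 289/16*42 = 159 - 6069/8 = -4797/8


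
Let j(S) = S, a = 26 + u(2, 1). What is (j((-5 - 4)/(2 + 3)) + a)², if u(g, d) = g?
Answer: 17161/25 ≈ 686.44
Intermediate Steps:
a = 28 (a = 26 + 2 = 28)
(j((-5 - 4)/(2 + 3)) + a)² = ((-5 - 4)/(2 + 3) + 28)² = (-9/5 + 28)² = (131/5)² = 17161/25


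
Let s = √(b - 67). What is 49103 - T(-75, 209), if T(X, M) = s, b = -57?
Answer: 49103 - 2*I*√31 ≈ 49103.0 - 11.136*I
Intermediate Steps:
s = 2*I*√31 (s = √(-57 - 67) = √(-124) = 2*I*√31 ≈ 11.136*I)
T(X, M) = 2*I*√31
49103 - T(-75, 209) = 49103 - 2*I*√31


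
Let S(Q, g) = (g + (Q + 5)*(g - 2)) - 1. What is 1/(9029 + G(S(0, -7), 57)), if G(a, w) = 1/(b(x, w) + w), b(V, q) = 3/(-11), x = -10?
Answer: 624/5634107 ≈ 0.00011075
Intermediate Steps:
b(V, q) = -3/11 (b(V, q) = 3*(-1/11) = -3/11)
S(Q, g) = -1 + g + (-2 + g)*(5 + Q) (S(Q, g) = (g + (5 + Q)*(-2 + g)) - 1 = (g + (-2 + g)*(5 + Q)) - 1 = -1 + g + (-2 + g)*(5 + Q))
G(a, w) = 1/(-3/11 + w)
1/(9029 + G(S(0, -7), 57)) = 1/(9029 + 11/(-3 + 11*57)) = 1/(9029 + 11/(-3 + 627)) = 1/(9029 + 11/624) = 1/(5634107/624) = 624/5634107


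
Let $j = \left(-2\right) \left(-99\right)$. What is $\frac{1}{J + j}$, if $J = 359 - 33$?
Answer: $\frac{1}{524} \approx 0.0019084$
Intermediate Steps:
$j = 198$
$J = 326$
$\frac{1}{J + j} = \frac{1}{326 + 198} = \frac{1}{524}$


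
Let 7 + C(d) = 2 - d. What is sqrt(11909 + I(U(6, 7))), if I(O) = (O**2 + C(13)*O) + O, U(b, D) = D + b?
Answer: sqrt(11857) ≈ 108.89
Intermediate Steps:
C(d) = -5 - d (C(d) = -7 + (2 - d) = -5 - d)
I(O) = O**2 - 17*O (I(O) = (O**2 + (-5 - 1*13)*O) + O = (O**2 + (-5 - 13)*O) + O = (O**2 - 18*O) + O = O**2 - 17*O)
sqrt(11909 + I(U(6, 7))) = sqrt(11909 + (7 + 6)*(-17 + (7 + 6))) = sqrt(11909 + 13*(-17 + 13)) = sqrt(11909 + 13*(-4)) = sqrt(11909 - 52) = sqrt(11857)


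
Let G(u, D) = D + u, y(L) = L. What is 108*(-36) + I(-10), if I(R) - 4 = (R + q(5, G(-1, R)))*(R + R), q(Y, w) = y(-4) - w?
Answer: -3824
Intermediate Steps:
q(Y, w) = -4 - w
I(R) = 4 - 6*R (I(R) = 4 + (R + (-4 - (R - 1)))*(R + R) = 4 + (R + (-4 - (-1 + R)))*(2*R) = 4 + (R + (-4 + (1 - R)))*(2*R) = 4 + (R + (-3 - R))*(2*R) = 4 - 6*R)
108*(-36) + I(-10) = 108*(-36) + (4 - 6*(-10)) = -3888 + (4 + 60) = -3888 + 64 = -3824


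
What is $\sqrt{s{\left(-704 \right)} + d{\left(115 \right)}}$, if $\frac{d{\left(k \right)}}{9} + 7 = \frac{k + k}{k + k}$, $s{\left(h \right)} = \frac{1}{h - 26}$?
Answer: $\frac{i \sqrt{28777330}}{730} \approx 7.3486 i$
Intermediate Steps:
$s{\left(h \right)} = \frac{1}{-26 + h}$
$d{\left(k \right)} = -54$ ($d{\left(k \right)} = -63 + 9 \frac{k + k}{k + k} = -63 + 9 \frac{2 k}{2 k} = -63 + 9 \cdot 2 k \frac{1}{2 k} = -63 + 9 \cdot 1 = -63 + 9 = -54$)
$\sqrt{s{\left(-704 \right)} + d{\left(115 \right)}} = \sqrt{\frac{1}{-26 - 704} - 54} = \sqrt{\frac{1}{-730} - 54} = \sqrt{- \frac{1}{730} - 54} = \sqrt{- \frac{39421}{730}} = \frac{i \sqrt{28777330}}{730}$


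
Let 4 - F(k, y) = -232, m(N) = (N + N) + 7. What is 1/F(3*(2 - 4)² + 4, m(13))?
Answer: 1/236 ≈ 0.0042373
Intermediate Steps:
m(N) = 7 + 2*N (m(N) = 2*N + 7 = 7 + 2*N)
F(k, y) = 236 (F(k, y) = 4 - 1*(-232) = 4 + 232 = 236)
1/F(3*(2 - 4)² + 4, m(13)) = 1/236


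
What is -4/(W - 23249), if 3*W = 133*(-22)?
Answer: 12/72673 ≈ 0.00016512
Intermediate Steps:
W = -2926/3 (W = (133*(-22))/3 = (⅓)*(-2926) = -2926/3 ≈ -975.33)
-4/(W - 23249) = -4/(-2926/3 - 23249) = -4/(-72673/3) = -4*(-3/72673) = 12/72673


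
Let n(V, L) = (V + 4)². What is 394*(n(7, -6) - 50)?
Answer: 27974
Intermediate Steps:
n(V, L) = (4 + V)²
394*(n(7, -6) - 50) = 394*((4 + 7)² - 50) = 394*(11² - 50) = 394*(121 - 50) = 394*71 = 27974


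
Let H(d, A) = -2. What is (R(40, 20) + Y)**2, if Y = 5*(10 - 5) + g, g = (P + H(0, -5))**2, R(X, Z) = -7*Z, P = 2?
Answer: 13225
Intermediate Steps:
g = 0 (g = (2 - 2)**2 = 0**2 = 0)
Y = 25 (Y = 5*(10 - 5) + 0 = 5*5 + 0 = 25 + 0 = 25)
(R(40, 20) + Y)**2 = (-7*20 + 25)**2 = (-140 + 25)**2 = (-115)**2 = 13225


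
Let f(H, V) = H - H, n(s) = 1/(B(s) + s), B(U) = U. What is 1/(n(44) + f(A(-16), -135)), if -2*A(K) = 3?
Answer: 88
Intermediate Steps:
A(K) = -3/2 (A(K) = -½*3 = -3/2)
n(s) = 1/(2*s) (n(s) = 1/(s + s) = 1/(2*s))
f(H, V) = 0
1/(n(44) + f(A(-16), -135)) = 1/((½)/44 + 0) = 1/((½)*(1/44) + 0) = 1/(1/88 + 0) = 1/(1/88) = 88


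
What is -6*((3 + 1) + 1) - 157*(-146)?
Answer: 22892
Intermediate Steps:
-6*((3 + 1) + 1) - 157*(-146) = -6*(4 + 1) + 22922 = -6*5 + 22922 = -30 + 22922 = 22892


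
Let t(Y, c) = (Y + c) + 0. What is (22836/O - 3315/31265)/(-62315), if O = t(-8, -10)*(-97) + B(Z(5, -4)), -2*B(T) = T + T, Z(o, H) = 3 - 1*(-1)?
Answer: -419049/2008225505 ≈ -0.00020867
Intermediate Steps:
Z(o, H) = 4 (Z(o, H) = 3 + 1 = 4)
t(Y, c) = Y + c
B(T) = -T (B(T) = -(T + T)/2 = -T)
O = 1742 (O = (-8 - 10)*(-97) - 1*4 = -18*(-97) - 4 = 1746 - 4 = 1742)
(22836/O - 3315/31265)/(-62315) = (22836/1742 - 3315/31265)/(-62315) = (22836*(1/1742) - 3315*1/31265)*(-1/62315) = (11418/871 - 51/481)*(-1/62315) = (419049/32227)*(-1/62315) = -419049/2008225505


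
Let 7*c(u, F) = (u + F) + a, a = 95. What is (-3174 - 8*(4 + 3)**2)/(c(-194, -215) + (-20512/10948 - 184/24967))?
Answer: 121840732657/1596916421 ≈ 76.297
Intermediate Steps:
c(u, F) = 95/7 + F/7 + u/7 (c(u, F) = ((u + F) + 95)/7 = ((F + u) + 95)/7 = (95 + F + u)/7 = 95/7 + F/7 + u/7)
(-3174 - 8*(4 + 3)**2)/(c(-194, -215) + (-20512/10948 - 184/24967)) = (-3174 - 8*(4 + 3)**2)/((95/7 + (1/7)*(-215) + (1/7)*(-194)) + (-20512/10948 - 184/24967)) = (-3174 - 8*7**2)/((95/7 - 215/7 - 194/7) + (-20512*1/10948 - 184*1/24967)) = (-3174 - 8*49)/(-314/7 + (-5128/2737 - 184/24967)) = (-3174 - 392)/(-314/7 - 128534384/68334679) = -3566/(-3193832842/68334679) = -3566*(-68334679/3193832842) = 121840732657/1596916421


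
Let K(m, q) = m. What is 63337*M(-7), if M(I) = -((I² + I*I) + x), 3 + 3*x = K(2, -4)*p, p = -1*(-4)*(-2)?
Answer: -17417675/3 ≈ -5.8059e+6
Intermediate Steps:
p = -8 (p = 4*(-2) = -8)
x = -19/3 (x = -1 + (2*(-8))/3 = -1 + (⅓)*(-16) = -1 - 16/3 = -19/3 ≈ -6.3333)
M(I) = 19/3 - 2*I² (M(I) = -((I² + I*I) - 19/3) = -((I² + I²) - 19/3) = -(2*I² - 19/3) = -(-19/3 + 2*I²) = 19/3 - 2*I²)
63337*M(-7) = 63337*(19/3 - 2*(-7)²) = 63337*(19/3 - 2*49) = 63337*(19/3 - 98) = 63337*(-275/3) = -17417675/3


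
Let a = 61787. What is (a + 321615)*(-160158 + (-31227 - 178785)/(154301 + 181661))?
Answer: -937717849922328/15271 ≈ -6.1405e+10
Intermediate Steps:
(a + 321615)*(-160158 + (-31227 - 178785)/(154301 + 181661)) = (61787 + 321615)*(-160158 + (-31227 - 178785)/(154301 + 181661)) = 383402*(-160158 - 210012/335962) = 383402*(-160158 - 210012*1/335962) = 383402*(-160158 - 9546/15271) = 383402*(-2445782364/15271) = -937717849922328/15271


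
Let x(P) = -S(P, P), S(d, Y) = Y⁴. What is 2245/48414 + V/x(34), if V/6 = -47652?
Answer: 526319309/2021792847 ≈ 0.26032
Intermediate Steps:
V = -285912 (V = 6*(-47652) = -285912)
x(P) = -P⁴
2245/48414 + V/x(34) = 2245/48414 - 285912/((-1*34⁴)) = 2245*(1/48414) - 285912/((-1*1336336)) = 2245/48414 - 285912/(-1336336) = 2245/48414 - 285912*(-1/1336336) = 2245/48414 + 35739/167042 = 526319309/2021792847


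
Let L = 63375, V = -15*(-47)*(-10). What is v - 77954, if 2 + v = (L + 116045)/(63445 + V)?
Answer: -879229840/11279 ≈ -77953.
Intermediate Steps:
V = -7050 (V = 705*(-10) = -7050)
v = 13326/11279 (v = -2 + (63375 + 116045)/(63445 - 7050) = -2 + 179420/56395 = -2 + 179420*(1/56395) = -2 + 35884/11279 = 13326/11279 ≈ 1.1815)
v - 77954 = 13326/11279 - 77954 = -879229840/11279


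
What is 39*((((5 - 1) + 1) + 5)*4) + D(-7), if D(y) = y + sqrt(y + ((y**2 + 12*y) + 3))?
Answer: 1553 + I*sqrt(39) ≈ 1553.0 + 6.245*I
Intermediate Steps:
D(y) = y + sqrt(3 + y**2 + 13*y) (D(y) = y + sqrt(y + (3 + y**2 + 12*y)) = y + sqrt(3 + y**2 + 13*y))
39*((((5 - 1) + 1) + 5)*4) + D(-7) = 39*((((5 - 1) + 1) + 5)*4) + (-7 + sqrt(3 + (-7)**2 + 13*(-7))) = 39*(((4 + 1) + 5)*4) + (-7 + sqrt(3 + 49 - 91)) = 39*((5 + 5)*4) + (-7 + sqrt(-39)) = 39*(10*4) + (-7 + I*sqrt(39)) = 39*40 + (-7 + I*sqrt(39)) = 1560 + (-7 + I*sqrt(39)) = 1553 + I*sqrt(39)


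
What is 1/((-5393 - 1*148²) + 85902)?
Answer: 1/58605 ≈ 1.7063e-5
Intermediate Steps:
1/((-5393 - 1*148²) + 85902) = 1/((-5393 - 1*21904) + 85902) = 1/((-5393 - 21904) + 85902) = 1/(-27297 + 85902) = 1/58605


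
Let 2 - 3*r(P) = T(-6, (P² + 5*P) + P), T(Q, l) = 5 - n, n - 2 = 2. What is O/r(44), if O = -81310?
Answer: -243930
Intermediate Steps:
n = 4 (n = 2 + 2 = 4)
T(Q, l) = 1 (T(Q, l) = 5 - 1*4 = 5 - 4 = 1)
r(P) = ⅓ (r(P) = ⅔ - ⅓*1 = ⅔ - ⅓ = ⅓)
O/r(44) = -81310/⅓ = -81310*3 = -243930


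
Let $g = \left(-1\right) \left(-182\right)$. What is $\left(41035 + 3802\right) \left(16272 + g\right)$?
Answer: $737747998$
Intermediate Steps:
$g = 182$
$\left(41035 + 3802\right) \left(16272 + g\right) = \left(41035 + 3802\right) \left(16272 + 182\right) = 44837 \cdot 16454 = 737747998$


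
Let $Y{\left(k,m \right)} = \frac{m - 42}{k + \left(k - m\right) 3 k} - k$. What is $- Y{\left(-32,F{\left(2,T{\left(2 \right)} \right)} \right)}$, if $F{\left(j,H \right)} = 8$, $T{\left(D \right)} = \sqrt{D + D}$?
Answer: $- \frac{3583}{112} \approx -31.991$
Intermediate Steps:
$T{\left(D \right)} = \sqrt{2} \sqrt{D}$ ($T{\left(D \right)} = \sqrt{2 D} = \sqrt{2} \sqrt{D}$)
$Y{\left(k,m \right)} = - k + \frac{-42 + m}{k + k \left(- 3 m + 3 k\right)}$ ($Y{\left(k,m \right)} = \frac{-42 + m}{k + \left(- 3 m + 3 k\right) k} - k = \frac{-42 + m}{k + k \left(- 3 m + 3 k\right)} - k = - k + \frac{-42 + m}{k + k \left(- 3 m + 3 k\right)}$)
$- Y{\left(-32,F{\left(2,T{\left(2 \right)} \right)} \right)} = - \frac{-42 + 8 - \left(-32\right)^{2} - 3 \left(-32\right)^{3} + 3 \cdot 8 \left(-32\right)^{2}}{\left(-32\right) \left(1 - 24 + 3 \left(-32\right)\right)} = - \frac{\left(-1\right) \left(-42 + 8 - 1024 - -98304 + 3 \cdot 8 \cdot 1024\right)}{32 \left(1 - 24 - 96\right)} = - \frac{\left(-1\right) \left(-42 + 8 - 1024 + 98304 + 24576\right)}{32 \left(-119\right)} = - \frac{\left(-1\right) \left(-1\right) 121822}{32 \cdot 119} = \left(-1\right) \frac{3583}{112} = - \frac{3583}{112}$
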